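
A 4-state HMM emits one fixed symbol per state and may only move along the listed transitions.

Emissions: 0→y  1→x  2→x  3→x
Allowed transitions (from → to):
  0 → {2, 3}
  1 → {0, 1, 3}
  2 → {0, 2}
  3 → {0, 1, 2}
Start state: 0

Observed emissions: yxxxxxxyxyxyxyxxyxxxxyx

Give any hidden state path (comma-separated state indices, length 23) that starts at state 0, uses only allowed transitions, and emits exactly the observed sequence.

  0: obs=y cand={0} pick 0 [start]
  1: obs=x cand={1,2,3} pick 2 [0->2 ok]
  2: obs=x cand={1,2,3} pick 2 [2->2 ok]
  3: obs=x cand={1,2,3} pick 2 [2->2 ok]
  4: obs=x cand={1,2,3} pick 2 [2->2 ok]
  5: obs=x cand={1,2,3} pick 2 [2->2 ok]
  6: obs=x cand={1,2,3} pick 2 [2->2 ok]
  7: obs=y cand={0} pick 0 [2->0 ok]
  8: obs=x cand={1,2,3} pick 3 [0->3 ok]
  9: obs=y cand={0} pick 0 [3->0 ok]
  10: obs=x cand={1,2,3} pick 3 [0->3 ok]
  11: obs=y cand={0} pick 0 [3->0 ok]
  12: obs=x cand={1,2,3} pick 3 [0->3 ok]
  13: obs=y cand={0} pick 0 [3->0 ok]
  14: obs=x cand={1,2,3} pick 2 [0->2 ok]
  15: obs=x cand={1,2,3} pick 2 [2->2 ok]
  16: obs=y cand={0} pick 0 [2->0 ok]
  17: obs=x cand={1,2,3} pick 3 [0->3 ok]
  18: obs=x cand={1,2,3} pick 2 [3->2 ok]
  19: obs=x cand={1,2,3} pick 2 [2->2 ok]
  20: obs=x cand={1,2,3} pick 2 [2->2 ok]
  21: obs=y cand={0} pick 0 [2->0 ok]
  22: obs=x cand={1,2,3} pick 3 [0->3 ok]

0,2,2,2,2,2,2,0,3,0,3,0,3,0,2,2,0,3,2,2,2,0,3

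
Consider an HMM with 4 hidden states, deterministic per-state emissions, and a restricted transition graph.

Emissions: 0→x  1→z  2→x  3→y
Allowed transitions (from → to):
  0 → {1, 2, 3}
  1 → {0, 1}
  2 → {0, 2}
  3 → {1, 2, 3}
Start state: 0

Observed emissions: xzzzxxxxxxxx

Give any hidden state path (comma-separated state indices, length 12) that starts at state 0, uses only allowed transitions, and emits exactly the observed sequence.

  t0 'x' -> {0,2}, take 0 (start)
  t1 'z' -> {1}, take 1 (0->1 ok)
  t2 'z' -> {1}, take 1 (1->1 ok)
  t3 'z' -> {1}, take 1 (1->1 ok)
  t4 'x' -> {0,2}, take 0 (1->0 ok)
  t5 'x' -> {0,2}, take 2 (0->2 ok)
  t6 'x' -> {0,2}, take 2 (2->2 ok)
  t7 'x' -> {0,2}, take 0 (2->0 ok)
  t8 'x' -> {0,2}, take 2 (0->2 ok)
  t9 'x' -> {0,2}, take 0 (2->0 ok)
  t10 'x' -> {0,2}, take 2 (0->2 ok)
  t11 'x' -> {0,2}, take 2 (2->2 ok)

0,1,1,1,0,2,2,0,2,0,2,2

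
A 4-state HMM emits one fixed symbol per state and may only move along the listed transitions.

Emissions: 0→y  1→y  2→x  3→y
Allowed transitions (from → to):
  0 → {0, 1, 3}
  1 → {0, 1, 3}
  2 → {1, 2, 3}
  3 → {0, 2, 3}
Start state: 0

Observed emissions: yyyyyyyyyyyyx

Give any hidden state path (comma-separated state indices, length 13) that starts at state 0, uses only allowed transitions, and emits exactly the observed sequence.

  pos 0: y in {0,1,3}, choose 0; start
  pos 1: y in {0,1,3}, choose 3; 0->3 ok
  pos 2: y in {0,1,3}, choose 3; 3->3 ok
  pos 3: y in {0,1,3}, choose 0; 3->0 ok
  pos 4: y in {0,1,3}, choose 1; 0->1 ok
  pos 5: y in {0,1,3}, choose 0; 1->0 ok
  pos 6: y in {0,1,3}, choose 3; 0->3 ok
  pos 7: y in {0,1,3}, choose 0; 3->0 ok
  pos 8: y in {0,1,3}, choose 0; 0->0 ok
  pos 9: y in {0,1,3}, choose 3; 0->3 ok
  pos 10: y in {0,1,3}, choose 0; 3->0 ok
  pos 11: y in {0,1,3}, choose 3; 0->3 ok
  pos 12: x in {2}, choose 2; 3->2 ok

0,3,3,0,1,0,3,0,0,3,0,3,2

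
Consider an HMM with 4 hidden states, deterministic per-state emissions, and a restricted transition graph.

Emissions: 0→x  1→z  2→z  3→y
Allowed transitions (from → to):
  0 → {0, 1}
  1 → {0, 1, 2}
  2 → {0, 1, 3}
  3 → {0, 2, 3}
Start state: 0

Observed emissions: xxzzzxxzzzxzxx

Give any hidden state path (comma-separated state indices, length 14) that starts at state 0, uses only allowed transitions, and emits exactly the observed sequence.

  t0 'x' -> {0}, take 0 (start)
  t1 'x' -> {0}, take 0 (0->0 ok)
  t2 'z' -> {1,2}, take 1 (0->1 ok)
  t3 'z' -> {1,2}, take 1 (1->1 ok)
  t4 'z' -> {1,2}, take 1 (1->1 ok)
  t5 'x' -> {0}, take 0 (1->0 ok)
  t6 'x' -> {0}, take 0 (0->0 ok)
  t7 'z' -> {1,2}, take 1 (0->1 ok)
  t8 'z' -> {1,2}, take 1 (1->1 ok)
  t9 'z' -> {1,2}, take 2 (1->2 ok)
  t10 'x' -> {0}, take 0 (2->0 ok)
  t11 'z' -> {1,2}, take 1 (0->1 ok)
  t12 'x' -> {0}, take 0 (1->0 ok)
  t13 'x' -> {0}, take 0 (0->0 ok)

0,0,1,1,1,0,0,1,1,2,0,1,0,0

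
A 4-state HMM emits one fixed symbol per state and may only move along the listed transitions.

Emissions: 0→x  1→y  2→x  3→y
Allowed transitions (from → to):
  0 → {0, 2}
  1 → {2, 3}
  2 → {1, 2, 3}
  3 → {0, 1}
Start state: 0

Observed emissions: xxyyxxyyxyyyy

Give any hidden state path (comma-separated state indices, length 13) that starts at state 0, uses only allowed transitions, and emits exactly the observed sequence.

0,2,1,3,0,2,3,1,2,3,1,3,1

  0: obs=x cand={0,2} pick 0 [start]
  1: obs=x cand={0,2} pick 2 [0->2 ok]
  2: obs=y cand={1,3} pick 1 [2->1 ok]
  3: obs=y cand={1,3} pick 3 [1->3 ok]
  4: obs=x cand={0,2} pick 0 [3->0 ok]
  5: obs=x cand={0,2} pick 2 [0->2 ok]
  6: obs=y cand={1,3} pick 3 [2->3 ok]
  7: obs=y cand={1,3} pick 1 [3->1 ok]
  8: obs=x cand={0,2} pick 2 [1->2 ok]
  9: obs=y cand={1,3} pick 3 [2->3 ok]
  10: obs=y cand={1,3} pick 1 [3->1 ok]
  11: obs=y cand={1,3} pick 3 [1->3 ok]
  12: obs=y cand={1,3} pick 1 [3->1 ok]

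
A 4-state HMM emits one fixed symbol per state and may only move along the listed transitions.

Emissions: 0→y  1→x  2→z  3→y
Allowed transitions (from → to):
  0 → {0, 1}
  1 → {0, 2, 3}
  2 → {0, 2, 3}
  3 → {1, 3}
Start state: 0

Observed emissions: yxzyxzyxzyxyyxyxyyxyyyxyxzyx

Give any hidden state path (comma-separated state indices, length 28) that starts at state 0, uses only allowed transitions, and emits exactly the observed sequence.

0,1,2,3,1,2,3,1,2,3,1,3,3,1,3,1,0,0,1,3,3,3,1,0,1,2,0,1

  pos 0: y in {0,3}, choose 0; start
  pos 1: x in {1}, choose 1; 0->1 ok
  pos 2: z in {2}, choose 2; 1->2 ok
  pos 3: y in {0,3}, choose 3; 2->3 ok
  pos 4: x in {1}, choose 1; 3->1 ok
  pos 5: z in {2}, choose 2; 1->2 ok
  pos 6: y in {0,3}, choose 3; 2->3 ok
  pos 7: x in {1}, choose 1; 3->1 ok
  pos 8: z in {2}, choose 2; 1->2 ok
  pos 9: y in {0,3}, choose 3; 2->3 ok
  pos 10: x in {1}, choose 1; 3->1 ok
  pos 11: y in {0,3}, choose 3; 1->3 ok
  pos 12: y in {0,3}, choose 3; 3->3 ok
  pos 13: x in {1}, choose 1; 3->1 ok
  pos 14: y in {0,3}, choose 3; 1->3 ok
  pos 15: x in {1}, choose 1; 3->1 ok
  pos 16: y in {0,3}, choose 0; 1->0 ok
  pos 17: y in {0,3}, choose 0; 0->0 ok
  pos 18: x in {1}, choose 1; 0->1 ok
  pos 19: y in {0,3}, choose 3; 1->3 ok
  pos 20: y in {0,3}, choose 3; 3->3 ok
  pos 21: y in {0,3}, choose 3; 3->3 ok
  pos 22: x in {1}, choose 1; 3->1 ok
  pos 23: y in {0,3}, choose 0; 1->0 ok
  pos 24: x in {1}, choose 1; 0->1 ok
  pos 25: z in {2}, choose 2; 1->2 ok
  pos 26: y in {0,3}, choose 0; 2->0 ok
  pos 27: x in {1}, choose 1; 0->1 ok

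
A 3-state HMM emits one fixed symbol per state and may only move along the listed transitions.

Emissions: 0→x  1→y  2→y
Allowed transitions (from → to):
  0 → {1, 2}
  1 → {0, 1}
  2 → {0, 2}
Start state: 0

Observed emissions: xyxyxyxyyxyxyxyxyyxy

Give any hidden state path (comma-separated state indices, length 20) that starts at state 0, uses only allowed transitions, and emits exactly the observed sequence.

0,1,0,1,0,2,0,1,1,0,1,0,2,0,2,0,1,1,0,1

  t0 'x' -> {0}, take 0 (start)
  t1 'y' -> {1,2}, take 1 (0->1 ok)
  t2 'x' -> {0}, take 0 (1->0 ok)
  t3 'y' -> {1,2}, take 1 (0->1 ok)
  t4 'x' -> {0}, take 0 (1->0 ok)
  t5 'y' -> {1,2}, take 2 (0->2 ok)
  t6 'x' -> {0}, take 0 (2->0 ok)
  t7 'y' -> {1,2}, take 1 (0->1 ok)
  t8 'y' -> {1,2}, take 1 (1->1 ok)
  t9 'x' -> {0}, take 0 (1->0 ok)
  t10 'y' -> {1,2}, take 1 (0->1 ok)
  t11 'x' -> {0}, take 0 (1->0 ok)
  t12 'y' -> {1,2}, take 2 (0->2 ok)
  t13 'x' -> {0}, take 0 (2->0 ok)
  t14 'y' -> {1,2}, take 2 (0->2 ok)
  t15 'x' -> {0}, take 0 (2->0 ok)
  t16 'y' -> {1,2}, take 1 (0->1 ok)
  t17 'y' -> {1,2}, take 1 (1->1 ok)
  t18 'x' -> {0}, take 0 (1->0 ok)
  t19 'y' -> {1,2}, take 1 (0->1 ok)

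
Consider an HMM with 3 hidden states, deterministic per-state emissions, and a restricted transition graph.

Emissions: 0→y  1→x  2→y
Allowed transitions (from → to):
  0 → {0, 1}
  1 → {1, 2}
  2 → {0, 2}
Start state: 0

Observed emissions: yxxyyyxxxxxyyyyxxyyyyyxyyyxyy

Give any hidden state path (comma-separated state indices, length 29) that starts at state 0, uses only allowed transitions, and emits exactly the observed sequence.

  [0] y  {0,2}  => 0  start
  [1] x  {1}  => 1  0->1 ok
  [2] x  {1}  => 1  1->1 ok
  [3] y  {0,2}  => 2  1->2 ok
  [4] y  {0,2}  => 0  2->0 ok
  [5] y  {0,2}  => 0  0->0 ok
  [6] x  {1}  => 1  0->1 ok
  [7] x  {1}  => 1  1->1 ok
  [8] x  {1}  => 1  1->1 ok
  [9] x  {1}  => 1  1->1 ok
  [10] x  {1}  => 1  1->1 ok
  [11] y  {0,2}  => 2  1->2 ok
  [12] y  {0,2}  => 2  2->2 ok
  [13] y  {0,2}  => 0  2->0 ok
  [14] y  {0,2}  => 0  0->0 ok
  [15] x  {1}  => 1  0->1 ok
  [16] x  {1}  => 1  1->1 ok
  [17] y  {0,2}  => 2  1->2 ok
  [18] y  {0,2}  => 2  2->2 ok
  [19] y  {0,2}  => 2  2->2 ok
  [20] y  {0,2}  => 2  2->2 ok
  [21] y  {0,2}  => 0  2->0 ok
  [22] x  {1}  => 1  0->1 ok
  [23] y  {0,2}  => 2  1->2 ok
  [24] y  {0,2}  => 0  2->0 ok
  [25] y  {0,2}  => 0  0->0 ok
  [26] x  {1}  => 1  0->1 ok
  [27] y  {0,2}  => 2  1->2 ok
  [28] y  {0,2}  => 2  2->2 ok

0,1,1,2,0,0,1,1,1,1,1,2,2,0,0,1,1,2,2,2,2,0,1,2,0,0,1,2,2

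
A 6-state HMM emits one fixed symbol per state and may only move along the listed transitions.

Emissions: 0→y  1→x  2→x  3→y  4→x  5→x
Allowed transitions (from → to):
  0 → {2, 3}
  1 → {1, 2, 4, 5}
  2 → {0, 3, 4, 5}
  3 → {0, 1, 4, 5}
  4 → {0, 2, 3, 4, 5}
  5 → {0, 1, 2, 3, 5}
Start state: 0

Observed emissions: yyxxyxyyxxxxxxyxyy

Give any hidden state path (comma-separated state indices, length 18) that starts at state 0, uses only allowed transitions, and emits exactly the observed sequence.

  [0] y  {0,3}  => 0  start
  [1] y  {0,3}  => 3  0->3 ok
  [2] x  {1,2,4,5}  => 4  3->4 ok
  [3] x  {1,2,4,5}  => 2  4->2 ok
  [4] y  {0,3}  => 3  2->3 ok
  [5] x  {1,2,4,5}  => 4  3->4 ok
  [6] y  {0,3}  => 0  4->0 ok
  [7] y  {0,3}  => 3  0->3 ok
  [8] x  {1,2,4,5}  => 1  3->1 ok
  [9] x  {1,2,4,5}  => 5  1->5 ok
  [10] x  {1,2,4,5}  => 1  5->1 ok
  [11] x  {1,2,4,5}  => 5  1->5 ok
  [12] x  {1,2,4,5}  => 1  5->1 ok
  [13] x  {1,2,4,5}  => 4  1->4 ok
  [14] y  {0,3}  => 0  4->0 ok
  [15] x  {1,2,4,5}  => 2  0->2 ok
  [16] y  {0,3}  => 0  2->0 ok
  [17] y  {0,3}  => 3  0->3 ok

0,3,4,2,3,4,0,3,1,5,1,5,1,4,0,2,0,3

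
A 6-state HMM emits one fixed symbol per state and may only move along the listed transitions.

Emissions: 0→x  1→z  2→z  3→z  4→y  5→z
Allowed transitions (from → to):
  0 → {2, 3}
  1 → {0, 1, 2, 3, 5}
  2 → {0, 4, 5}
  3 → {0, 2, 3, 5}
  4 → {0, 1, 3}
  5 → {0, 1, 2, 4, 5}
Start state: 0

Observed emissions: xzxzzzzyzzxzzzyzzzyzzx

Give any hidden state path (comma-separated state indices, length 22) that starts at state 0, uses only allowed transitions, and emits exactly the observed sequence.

  t0 'x' -> {0}, take 0 (start)
  t1 'z' -> {1,2,3,5}, take 2 (0->2 ok)
  t2 'x' -> {0}, take 0 (2->0 ok)
  t3 'z' -> {1,2,3,5}, take 3 (0->3 ok)
  t4 'z' -> {1,2,3,5}, take 3 (3->3 ok)
  t5 'z' -> {1,2,3,5}, take 3 (3->3 ok)
  t6 'z' -> {1,2,3,5}, take 5 (3->5 ok)
  t7 'y' -> {4}, take 4 (5->4 ok)
  t8 'z' -> {1,2,3,5}, take 1 (4->1 ok)
  t9 'z' -> {1,2,3,5}, take 2 (1->2 ok)
  t10 'x' -> {0}, take 0 (2->0 ok)
  t11 'z' -> {1,2,3,5}, take 2 (0->2 ok)
  t12 'z' -> {1,2,3,5}, take 5 (2->5 ok)
  t13 'z' -> {1,2,3,5}, take 2 (5->2 ok)
  t14 'y' -> {4}, take 4 (2->4 ok)
  t15 'z' -> {1,2,3,5}, take 3 (4->3 ok)
  t16 'z' -> {1,2,3,5}, take 2 (3->2 ok)
  t17 'z' -> {1,2,3,5}, take 5 (2->5 ok)
  t18 'y' -> {4}, take 4 (5->4 ok)
  t19 'z' -> {1,2,3,5}, take 3 (4->3 ok)
  t20 'z' -> {1,2,3,5}, take 2 (3->2 ok)
  t21 'x' -> {0}, take 0 (2->0 ok)

0,2,0,3,3,3,5,4,1,2,0,2,5,2,4,3,2,5,4,3,2,0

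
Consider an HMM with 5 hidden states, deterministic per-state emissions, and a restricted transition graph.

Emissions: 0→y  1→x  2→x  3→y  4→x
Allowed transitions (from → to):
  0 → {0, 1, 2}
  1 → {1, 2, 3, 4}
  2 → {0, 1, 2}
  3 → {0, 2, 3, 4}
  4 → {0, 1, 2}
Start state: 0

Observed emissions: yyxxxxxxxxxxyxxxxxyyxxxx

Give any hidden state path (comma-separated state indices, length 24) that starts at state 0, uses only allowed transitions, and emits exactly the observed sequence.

0,0,2,2,2,1,1,4,2,1,4,2,0,1,2,2,2,1,3,0,1,2,1,1

  [0] y  {0,3}  => 0  start
  [1] y  {0,3}  => 0  0->0 ok
  [2] x  {1,2,4}  => 2  0->2 ok
  [3] x  {1,2,4}  => 2  2->2 ok
  [4] x  {1,2,4}  => 2  2->2 ok
  [5] x  {1,2,4}  => 1  2->1 ok
  [6] x  {1,2,4}  => 1  1->1 ok
  [7] x  {1,2,4}  => 4  1->4 ok
  [8] x  {1,2,4}  => 2  4->2 ok
  [9] x  {1,2,4}  => 1  2->1 ok
  [10] x  {1,2,4}  => 4  1->4 ok
  [11] x  {1,2,4}  => 2  4->2 ok
  [12] y  {0,3}  => 0  2->0 ok
  [13] x  {1,2,4}  => 1  0->1 ok
  [14] x  {1,2,4}  => 2  1->2 ok
  [15] x  {1,2,4}  => 2  2->2 ok
  [16] x  {1,2,4}  => 2  2->2 ok
  [17] x  {1,2,4}  => 1  2->1 ok
  [18] y  {0,3}  => 3  1->3 ok
  [19] y  {0,3}  => 0  3->0 ok
  [20] x  {1,2,4}  => 1  0->1 ok
  [21] x  {1,2,4}  => 2  1->2 ok
  [22] x  {1,2,4}  => 1  2->1 ok
  [23] x  {1,2,4}  => 1  1->1 ok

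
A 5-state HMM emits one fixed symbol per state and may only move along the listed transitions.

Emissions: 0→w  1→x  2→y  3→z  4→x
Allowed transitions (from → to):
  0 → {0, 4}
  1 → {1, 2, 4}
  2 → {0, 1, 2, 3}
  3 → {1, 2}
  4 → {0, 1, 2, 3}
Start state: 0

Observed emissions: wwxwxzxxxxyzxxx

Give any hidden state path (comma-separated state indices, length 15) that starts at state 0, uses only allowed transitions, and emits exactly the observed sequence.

  t0 'w' -> {0}, take 0 (start)
  t1 'w' -> {0}, take 0 (0->0 ok)
  t2 'x' -> {1,4}, take 4 (0->4 ok)
  t3 'w' -> {0}, take 0 (4->0 ok)
  t4 'x' -> {1,4}, take 4 (0->4 ok)
  t5 'z' -> {3}, take 3 (4->3 ok)
  t6 'x' -> {1,4}, take 1 (3->1 ok)
  t7 'x' -> {1,4}, take 1 (1->1 ok)
  t8 'x' -> {1,4}, take 1 (1->1 ok)
  t9 'x' -> {1,4}, take 1 (1->1 ok)
  t10 'y' -> {2}, take 2 (1->2 ok)
  t11 'z' -> {3}, take 3 (2->3 ok)
  t12 'x' -> {1,4}, take 1 (3->1 ok)
  t13 'x' -> {1,4}, take 1 (1->1 ok)
  t14 'x' -> {1,4}, take 4 (1->4 ok)

0,0,4,0,4,3,1,1,1,1,2,3,1,1,4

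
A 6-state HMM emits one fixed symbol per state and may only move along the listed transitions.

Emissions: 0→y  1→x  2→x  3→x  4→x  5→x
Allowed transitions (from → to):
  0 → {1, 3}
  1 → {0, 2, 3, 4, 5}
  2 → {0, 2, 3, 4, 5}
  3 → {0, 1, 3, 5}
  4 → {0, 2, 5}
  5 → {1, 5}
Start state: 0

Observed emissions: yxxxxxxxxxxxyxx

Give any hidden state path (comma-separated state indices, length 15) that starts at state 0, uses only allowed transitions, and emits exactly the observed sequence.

0,3,1,5,5,1,5,5,1,3,5,1,0,3,5

  [0] y  {0}  => 0  start
  [1] x  {1,2,3,4,5}  => 3  0->3 ok
  [2] x  {1,2,3,4,5}  => 1  3->1 ok
  [3] x  {1,2,3,4,5}  => 5  1->5 ok
  [4] x  {1,2,3,4,5}  => 5  5->5 ok
  [5] x  {1,2,3,4,5}  => 1  5->1 ok
  [6] x  {1,2,3,4,5}  => 5  1->5 ok
  [7] x  {1,2,3,4,5}  => 5  5->5 ok
  [8] x  {1,2,3,4,5}  => 1  5->1 ok
  [9] x  {1,2,3,4,5}  => 3  1->3 ok
  [10] x  {1,2,3,4,5}  => 5  3->5 ok
  [11] x  {1,2,3,4,5}  => 1  5->1 ok
  [12] y  {0}  => 0  1->0 ok
  [13] x  {1,2,3,4,5}  => 3  0->3 ok
  [14] x  {1,2,3,4,5}  => 5  3->5 ok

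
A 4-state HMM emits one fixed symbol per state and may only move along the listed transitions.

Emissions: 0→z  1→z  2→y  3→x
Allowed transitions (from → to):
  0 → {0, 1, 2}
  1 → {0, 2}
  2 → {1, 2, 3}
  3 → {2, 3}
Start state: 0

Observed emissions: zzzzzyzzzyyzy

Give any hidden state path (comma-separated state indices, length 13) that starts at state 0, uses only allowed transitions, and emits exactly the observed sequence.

  0: obs=z cand={0,1} pick 0 [start]
  1: obs=z cand={0,1} pick 0 [0->0 ok]
  2: obs=z cand={0,1} pick 1 [0->1 ok]
  3: obs=z cand={0,1} pick 0 [1->0 ok]
  4: obs=z cand={0,1} pick 0 [0->0 ok]
  5: obs=y cand={2} pick 2 [0->2 ok]
  6: obs=z cand={0,1} pick 1 [2->1 ok]
  7: obs=z cand={0,1} pick 0 [1->0 ok]
  8: obs=z cand={0,1} pick 0 [0->0 ok]
  9: obs=y cand={2} pick 2 [0->2 ok]
  10: obs=y cand={2} pick 2 [2->2 ok]
  11: obs=z cand={0,1} pick 1 [2->1 ok]
  12: obs=y cand={2} pick 2 [1->2 ok]

0,0,1,0,0,2,1,0,0,2,2,1,2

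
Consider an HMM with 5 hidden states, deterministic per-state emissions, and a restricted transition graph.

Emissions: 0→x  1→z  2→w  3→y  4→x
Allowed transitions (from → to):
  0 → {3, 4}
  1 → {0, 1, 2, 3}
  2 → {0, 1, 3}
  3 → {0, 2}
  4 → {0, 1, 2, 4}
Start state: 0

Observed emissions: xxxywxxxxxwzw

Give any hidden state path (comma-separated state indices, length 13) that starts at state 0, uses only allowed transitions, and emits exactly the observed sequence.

  pos 0: x in {0,4}, choose 0; start
  pos 1: x in {0,4}, choose 4; 0->4 ok
  pos 2: x in {0,4}, choose 0; 4->0 ok
  pos 3: y in {3}, choose 3; 0->3 ok
  pos 4: w in {2}, choose 2; 3->2 ok
  pos 5: x in {0,4}, choose 0; 2->0 ok
  pos 6: x in {0,4}, choose 4; 0->4 ok
  pos 7: x in {0,4}, choose 4; 4->4 ok
  pos 8: x in {0,4}, choose 4; 4->4 ok
  pos 9: x in {0,4}, choose 4; 4->4 ok
  pos 10: w in {2}, choose 2; 4->2 ok
  pos 11: z in {1}, choose 1; 2->1 ok
  pos 12: w in {2}, choose 2; 1->2 ok

0,4,0,3,2,0,4,4,4,4,2,1,2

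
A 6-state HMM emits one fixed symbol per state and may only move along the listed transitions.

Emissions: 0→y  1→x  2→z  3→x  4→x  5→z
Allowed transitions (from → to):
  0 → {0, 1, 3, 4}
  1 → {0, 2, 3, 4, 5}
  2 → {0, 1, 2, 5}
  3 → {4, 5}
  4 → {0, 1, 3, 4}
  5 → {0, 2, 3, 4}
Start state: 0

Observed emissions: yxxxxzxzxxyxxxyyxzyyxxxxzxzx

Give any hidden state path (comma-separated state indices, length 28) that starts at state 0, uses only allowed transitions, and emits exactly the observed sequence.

  t0 'y' -> {0}, take 0 (start)
  t1 'x' -> {1,3,4}, take 4 (0->4 ok)
  t2 'x' -> {1,3,4}, take 1 (4->1 ok)
  t3 'x' -> {1,3,4}, take 4 (1->4 ok)
  t4 'x' -> {1,3,4}, take 1 (4->1 ok)
  t5 'z' -> {2,5}, take 2 (1->2 ok)
  t6 'x' -> {1,3,4}, take 1 (2->1 ok)
  t7 'z' -> {2,5}, take 2 (1->2 ok)
  t8 'x' -> {1,3,4}, take 1 (2->1 ok)
  t9 'x' -> {1,3,4}, take 4 (1->4 ok)
  t10 'y' -> {0}, take 0 (4->0 ok)
  t11 'x' -> {1,3,4}, take 4 (0->4 ok)
  t12 'x' -> {1,3,4}, take 3 (4->3 ok)
  t13 'x' -> {1,3,4}, take 4 (3->4 ok)
  t14 'y' -> {0}, take 0 (4->0 ok)
  t15 'y' -> {0}, take 0 (0->0 ok)
  t16 'x' -> {1,3,4}, take 1 (0->1 ok)
  t17 'z' -> {2,5}, take 5 (1->5 ok)
  t18 'y' -> {0}, take 0 (5->0 ok)
  t19 'y' -> {0}, take 0 (0->0 ok)
  t20 'x' -> {1,3,4}, take 1 (0->1 ok)
  t21 'x' -> {1,3,4}, take 3 (1->3 ok)
  t22 'x' -> {1,3,4}, take 4 (3->4 ok)
  t23 'x' -> {1,3,4}, take 1 (4->1 ok)
  t24 'z' -> {2,5}, take 5 (1->5 ok)
  t25 'x' -> {1,3,4}, take 3 (5->3 ok)
  t26 'z' -> {2,5}, take 5 (3->5 ok)
  t27 'x' -> {1,3,4}, take 4 (5->4 ok)

0,4,1,4,1,2,1,2,1,4,0,4,3,4,0,0,1,5,0,0,1,3,4,1,5,3,5,4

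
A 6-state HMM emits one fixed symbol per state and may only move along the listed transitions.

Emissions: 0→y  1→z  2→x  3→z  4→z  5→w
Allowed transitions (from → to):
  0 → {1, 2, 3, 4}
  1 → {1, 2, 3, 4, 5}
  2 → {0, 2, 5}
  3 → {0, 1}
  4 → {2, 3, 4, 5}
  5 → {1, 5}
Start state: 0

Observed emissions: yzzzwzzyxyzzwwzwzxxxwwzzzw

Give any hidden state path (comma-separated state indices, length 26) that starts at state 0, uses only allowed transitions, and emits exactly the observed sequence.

  pos 0: y in {0}, choose 0; start
  pos 1: z in {1,3,4}, choose 4; 0->4 ok
  pos 2: z in {1,3,4}, choose 4; 4->4 ok
  pos 3: z in {1,3,4}, choose 4; 4->4 ok
  pos 4: w in {5}, choose 5; 4->5 ok
  pos 5: z in {1,3,4}, choose 1; 5->1 ok
  pos 6: z in {1,3,4}, choose 3; 1->3 ok
  pos 7: y in {0}, choose 0; 3->0 ok
  pos 8: x in {2}, choose 2; 0->2 ok
  pos 9: y in {0}, choose 0; 2->0 ok
  pos 10: z in {1,3,4}, choose 1; 0->1 ok
  pos 11: z in {1,3,4}, choose 1; 1->1 ok
  pos 12: w in {5}, choose 5; 1->5 ok
  pos 13: w in {5}, choose 5; 5->5 ok
  pos 14: z in {1,3,4}, choose 1; 5->1 ok
  pos 15: w in {5}, choose 5; 1->5 ok
  pos 16: z in {1,3,4}, choose 1; 5->1 ok
  pos 17: x in {2}, choose 2; 1->2 ok
  pos 18: x in {2}, choose 2; 2->2 ok
  pos 19: x in {2}, choose 2; 2->2 ok
  pos 20: w in {5}, choose 5; 2->5 ok
  pos 21: w in {5}, choose 5; 5->5 ok
  pos 22: z in {1,3,4}, choose 1; 5->1 ok
  pos 23: z in {1,3,4}, choose 4; 1->4 ok
  pos 24: z in {1,3,4}, choose 4; 4->4 ok
  pos 25: w in {5}, choose 5; 4->5 ok

0,4,4,4,5,1,3,0,2,0,1,1,5,5,1,5,1,2,2,2,5,5,1,4,4,5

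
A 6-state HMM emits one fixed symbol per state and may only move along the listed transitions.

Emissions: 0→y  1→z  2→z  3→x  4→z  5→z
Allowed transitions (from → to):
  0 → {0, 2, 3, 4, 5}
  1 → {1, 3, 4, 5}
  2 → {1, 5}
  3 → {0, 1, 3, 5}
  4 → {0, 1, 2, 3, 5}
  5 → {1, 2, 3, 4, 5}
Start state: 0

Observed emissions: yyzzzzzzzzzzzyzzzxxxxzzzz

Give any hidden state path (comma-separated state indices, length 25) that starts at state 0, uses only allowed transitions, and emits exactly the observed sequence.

  pos 0: y in {0}, choose 0; start
  pos 1: y in {0}, choose 0; 0->0 ok
  pos 2: z in {1,2,4,5}, choose 4; 0->4 ok
  pos 3: z in {1,2,4,5}, choose 5; 4->5 ok
  pos 4: z in {1,2,4,5}, choose 4; 5->4 ok
  pos 5: z in {1,2,4,5}, choose 5; 4->5 ok
  pos 6: z in {1,2,4,5}, choose 4; 5->4 ok
  pos 7: z in {1,2,4,5}, choose 2; 4->2 ok
  pos 8: z in {1,2,4,5}, choose 5; 2->5 ok
  pos 9: z in {1,2,4,5}, choose 5; 5->5 ok
  pos 10: z in {1,2,4,5}, choose 2; 5->2 ok
  pos 11: z in {1,2,4,5}, choose 5; 2->5 ok
  pos 12: z in {1,2,4,5}, choose 4; 5->4 ok
  pos 13: y in {0}, choose 0; 4->0 ok
  pos 14: z in {1,2,4,5}, choose 2; 0->2 ok
  pos 15: z in {1,2,4,5}, choose 5; 2->5 ok
  pos 16: z in {1,2,4,5}, choose 5; 5->5 ok
  pos 17: x in {3}, choose 3; 5->3 ok
  pos 18: x in {3}, choose 3; 3->3 ok
  pos 19: x in {3}, choose 3; 3->3 ok
  pos 20: x in {3}, choose 3; 3->3 ok
  pos 21: z in {1,2,4,5}, choose 1; 3->1 ok
  pos 22: z in {1,2,4,5}, choose 5; 1->5 ok
  pos 23: z in {1,2,4,5}, choose 2; 5->2 ok
  pos 24: z in {1,2,4,5}, choose 1; 2->1 ok

0,0,4,5,4,5,4,2,5,5,2,5,4,0,2,5,5,3,3,3,3,1,5,2,1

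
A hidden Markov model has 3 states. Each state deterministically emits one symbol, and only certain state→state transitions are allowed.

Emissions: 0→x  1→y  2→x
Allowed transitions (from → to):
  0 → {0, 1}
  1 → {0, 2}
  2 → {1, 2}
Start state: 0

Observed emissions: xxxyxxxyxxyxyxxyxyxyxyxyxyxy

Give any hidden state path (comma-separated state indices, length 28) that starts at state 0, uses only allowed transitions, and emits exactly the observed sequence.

0,0,0,1,2,2,2,1,2,2,1,2,1,0,0,1,0,1,0,1,0,1,2,1,2,1,0,1

  0: obs=x cand={0,2} pick 0 [start]
  1: obs=x cand={0,2} pick 0 [0->0 ok]
  2: obs=x cand={0,2} pick 0 [0->0 ok]
  3: obs=y cand={1} pick 1 [0->1 ok]
  4: obs=x cand={0,2} pick 2 [1->2 ok]
  5: obs=x cand={0,2} pick 2 [2->2 ok]
  6: obs=x cand={0,2} pick 2 [2->2 ok]
  7: obs=y cand={1} pick 1 [2->1 ok]
  8: obs=x cand={0,2} pick 2 [1->2 ok]
  9: obs=x cand={0,2} pick 2 [2->2 ok]
  10: obs=y cand={1} pick 1 [2->1 ok]
  11: obs=x cand={0,2} pick 2 [1->2 ok]
  12: obs=y cand={1} pick 1 [2->1 ok]
  13: obs=x cand={0,2} pick 0 [1->0 ok]
  14: obs=x cand={0,2} pick 0 [0->0 ok]
  15: obs=y cand={1} pick 1 [0->1 ok]
  16: obs=x cand={0,2} pick 0 [1->0 ok]
  17: obs=y cand={1} pick 1 [0->1 ok]
  18: obs=x cand={0,2} pick 0 [1->0 ok]
  19: obs=y cand={1} pick 1 [0->1 ok]
  20: obs=x cand={0,2} pick 0 [1->0 ok]
  21: obs=y cand={1} pick 1 [0->1 ok]
  22: obs=x cand={0,2} pick 2 [1->2 ok]
  23: obs=y cand={1} pick 1 [2->1 ok]
  24: obs=x cand={0,2} pick 2 [1->2 ok]
  25: obs=y cand={1} pick 1 [2->1 ok]
  26: obs=x cand={0,2} pick 0 [1->0 ok]
  27: obs=y cand={1} pick 1 [0->1 ok]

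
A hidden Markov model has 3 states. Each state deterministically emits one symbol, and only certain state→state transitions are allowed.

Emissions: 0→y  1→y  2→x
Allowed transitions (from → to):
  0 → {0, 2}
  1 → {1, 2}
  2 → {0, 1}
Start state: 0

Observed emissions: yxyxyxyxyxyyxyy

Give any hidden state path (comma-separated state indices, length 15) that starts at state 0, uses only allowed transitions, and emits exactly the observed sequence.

0,2,0,2,0,2,1,2,0,2,0,0,2,1,1

  [0] y  {0,1}  => 0  start
  [1] x  {2}  => 2  0->2 ok
  [2] y  {0,1}  => 0  2->0 ok
  [3] x  {2}  => 2  0->2 ok
  [4] y  {0,1}  => 0  2->0 ok
  [5] x  {2}  => 2  0->2 ok
  [6] y  {0,1}  => 1  2->1 ok
  [7] x  {2}  => 2  1->2 ok
  [8] y  {0,1}  => 0  2->0 ok
  [9] x  {2}  => 2  0->2 ok
  [10] y  {0,1}  => 0  2->0 ok
  [11] y  {0,1}  => 0  0->0 ok
  [12] x  {2}  => 2  0->2 ok
  [13] y  {0,1}  => 1  2->1 ok
  [14] y  {0,1}  => 1  1->1 ok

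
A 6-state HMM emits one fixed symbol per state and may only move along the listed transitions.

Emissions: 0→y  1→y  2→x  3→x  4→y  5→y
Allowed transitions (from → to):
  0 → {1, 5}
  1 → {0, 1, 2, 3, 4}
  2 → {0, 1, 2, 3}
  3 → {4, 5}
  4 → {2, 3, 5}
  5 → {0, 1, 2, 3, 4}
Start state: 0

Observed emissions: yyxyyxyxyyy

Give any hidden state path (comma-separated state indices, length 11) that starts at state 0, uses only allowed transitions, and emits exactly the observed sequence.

0,1,2,0,5,3,5,3,5,0,5

  pos 0: y in {0,1,4,5}, choose 0; start
  pos 1: y in {0,1,4,5}, choose 1; 0->1 ok
  pos 2: x in {2,3}, choose 2; 1->2 ok
  pos 3: y in {0,1,4,5}, choose 0; 2->0 ok
  pos 4: y in {0,1,4,5}, choose 5; 0->5 ok
  pos 5: x in {2,3}, choose 3; 5->3 ok
  pos 6: y in {0,1,4,5}, choose 5; 3->5 ok
  pos 7: x in {2,3}, choose 3; 5->3 ok
  pos 8: y in {0,1,4,5}, choose 5; 3->5 ok
  pos 9: y in {0,1,4,5}, choose 0; 5->0 ok
  pos 10: y in {0,1,4,5}, choose 5; 0->5 ok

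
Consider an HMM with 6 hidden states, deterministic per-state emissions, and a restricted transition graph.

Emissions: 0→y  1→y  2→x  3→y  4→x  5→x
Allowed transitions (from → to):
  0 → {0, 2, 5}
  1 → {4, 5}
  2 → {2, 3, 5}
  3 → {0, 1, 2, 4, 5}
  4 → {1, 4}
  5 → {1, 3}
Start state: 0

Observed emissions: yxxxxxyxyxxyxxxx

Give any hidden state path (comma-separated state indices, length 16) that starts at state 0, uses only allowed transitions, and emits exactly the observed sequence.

0,2,2,2,2,5,1,4,1,4,4,1,4,4,4,4

  t0 'y' -> {0,1,3}, take 0 (start)
  t1 'x' -> {2,4,5}, take 2 (0->2 ok)
  t2 'x' -> {2,4,5}, take 2 (2->2 ok)
  t3 'x' -> {2,4,5}, take 2 (2->2 ok)
  t4 'x' -> {2,4,5}, take 2 (2->2 ok)
  t5 'x' -> {2,4,5}, take 5 (2->5 ok)
  t6 'y' -> {0,1,3}, take 1 (5->1 ok)
  t7 'x' -> {2,4,5}, take 4 (1->4 ok)
  t8 'y' -> {0,1,3}, take 1 (4->1 ok)
  t9 'x' -> {2,4,5}, take 4 (1->4 ok)
  t10 'x' -> {2,4,5}, take 4 (4->4 ok)
  t11 'y' -> {0,1,3}, take 1 (4->1 ok)
  t12 'x' -> {2,4,5}, take 4 (1->4 ok)
  t13 'x' -> {2,4,5}, take 4 (4->4 ok)
  t14 'x' -> {2,4,5}, take 4 (4->4 ok)
  t15 'x' -> {2,4,5}, take 4 (4->4 ok)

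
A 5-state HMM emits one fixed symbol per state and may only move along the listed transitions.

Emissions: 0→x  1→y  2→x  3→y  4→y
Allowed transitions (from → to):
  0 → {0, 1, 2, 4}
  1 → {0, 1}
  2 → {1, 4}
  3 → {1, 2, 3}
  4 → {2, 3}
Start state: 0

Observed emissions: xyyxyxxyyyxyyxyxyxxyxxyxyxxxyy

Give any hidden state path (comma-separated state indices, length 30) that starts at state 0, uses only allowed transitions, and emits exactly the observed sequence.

  0: obs=x cand={0,2} pick 0 [start]
  1: obs=y cand={1,3,4} pick 4 [0->4 ok]
  2: obs=y cand={1,3,4} pick 3 [4->3 ok]
  3: obs=x cand={0,2} pick 2 [3->2 ok]
  4: obs=y cand={1,3,4} pick 1 [2->1 ok]
  5: obs=x cand={0,2} pick 0 [1->0 ok]
  6: obs=x cand={0,2} pick 2 [0->2 ok]
  7: obs=y cand={1,3,4} pick 4 [2->4 ok]
  8: obs=y cand={1,3,4} pick 3 [4->3 ok]
  9: obs=y cand={1,3,4} pick 3 [3->3 ok]
  10: obs=x cand={0,2} pick 2 [3->2 ok]
  11: obs=y cand={1,3,4} pick 4 [2->4 ok]
  12: obs=y cand={1,3,4} pick 3 [4->3 ok]
  13: obs=x cand={0,2} pick 2 [3->2 ok]
  14: obs=y cand={1,3,4} pick 4 [2->4 ok]
  15: obs=x cand={0,2} pick 2 [4->2 ok]
  16: obs=y cand={1,3,4} pick 1 [2->1 ok]
  17: obs=x cand={0,2} pick 0 [1->0 ok]
  18: obs=x cand={0,2} pick 2 [0->2 ok]
  19: obs=y cand={1,3,4} pick 1 [2->1 ok]
  20: obs=x cand={0,2} pick 0 [1->0 ok]
  21: obs=x cand={0,2} pick 0 [0->0 ok]
  22: obs=y cand={1,3,4} pick 4 [0->4 ok]
  23: obs=x cand={0,2} pick 2 [4->2 ok]
  24: obs=y cand={1,3,4} pick 1 [2->1 ok]
  25: obs=x cand={0,2} pick 0 [1->0 ok]
  26: obs=x cand={0,2} pick 0 [0->0 ok]
  27: obs=x cand={0,2} pick 2 [0->2 ok]
  28: obs=y cand={1,3,4} pick 1 [2->1 ok]
  29: obs=y cand={1,3,4} pick 1 [1->1 ok]

0,4,3,2,1,0,2,4,3,3,2,4,3,2,4,2,1,0,2,1,0,0,4,2,1,0,0,2,1,1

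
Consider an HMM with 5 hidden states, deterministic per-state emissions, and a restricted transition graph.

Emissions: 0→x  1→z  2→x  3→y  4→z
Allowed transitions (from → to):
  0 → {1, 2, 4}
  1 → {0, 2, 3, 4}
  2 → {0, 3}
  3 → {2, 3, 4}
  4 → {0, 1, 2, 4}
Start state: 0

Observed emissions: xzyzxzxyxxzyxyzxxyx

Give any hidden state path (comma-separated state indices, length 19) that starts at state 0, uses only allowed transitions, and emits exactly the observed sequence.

0,1,3,4,0,1,2,3,2,0,1,3,2,3,4,0,2,3,2

  0: obs=x cand={0,2} pick 0 [start]
  1: obs=z cand={1,4} pick 1 [0->1 ok]
  2: obs=y cand={3} pick 3 [1->3 ok]
  3: obs=z cand={1,4} pick 4 [3->4 ok]
  4: obs=x cand={0,2} pick 0 [4->0 ok]
  5: obs=z cand={1,4} pick 1 [0->1 ok]
  6: obs=x cand={0,2} pick 2 [1->2 ok]
  7: obs=y cand={3} pick 3 [2->3 ok]
  8: obs=x cand={0,2} pick 2 [3->2 ok]
  9: obs=x cand={0,2} pick 0 [2->0 ok]
  10: obs=z cand={1,4} pick 1 [0->1 ok]
  11: obs=y cand={3} pick 3 [1->3 ok]
  12: obs=x cand={0,2} pick 2 [3->2 ok]
  13: obs=y cand={3} pick 3 [2->3 ok]
  14: obs=z cand={1,4} pick 4 [3->4 ok]
  15: obs=x cand={0,2} pick 0 [4->0 ok]
  16: obs=x cand={0,2} pick 2 [0->2 ok]
  17: obs=y cand={3} pick 3 [2->3 ok]
  18: obs=x cand={0,2} pick 2 [3->2 ok]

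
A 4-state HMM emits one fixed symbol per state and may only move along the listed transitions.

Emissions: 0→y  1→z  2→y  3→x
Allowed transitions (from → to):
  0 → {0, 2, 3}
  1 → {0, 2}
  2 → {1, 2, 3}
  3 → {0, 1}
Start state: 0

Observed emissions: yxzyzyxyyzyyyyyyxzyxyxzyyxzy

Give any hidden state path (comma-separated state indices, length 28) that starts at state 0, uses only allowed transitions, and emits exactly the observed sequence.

  t0 'y' -> {0,2}, take 0 (start)
  t1 'x' -> {3}, take 3 (0->3 ok)
  t2 'z' -> {1}, take 1 (3->1 ok)
  t3 'y' -> {0,2}, take 2 (1->2 ok)
  t4 'z' -> {1}, take 1 (2->1 ok)
  t5 'y' -> {0,2}, take 2 (1->2 ok)
  t6 'x' -> {3}, take 3 (2->3 ok)
  t7 'y' -> {0,2}, take 0 (3->0 ok)
  t8 'y' -> {0,2}, take 2 (0->2 ok)
  t9 'z' -> {1}, take 1 (2->1 ok)
  t10 'y' -> {0,2}, take 0 (1->0 ok)
  t11 'y' -> {0,2}, take 0 (0->0 ok)
  t12 'y' -> {0,2}, take 2 (0->2 ok)
  t13 'y' -> {0,2}, take 2 (2->2 ok)
  t14 'y' -> {0,2}, take 2 (2->2 ok)
  t15 'y' -> {0,2}, take 2 (2->2 ok)
  t16 'x' -> {3}, take 3 (2->3 ok)
  t17 'z' -> {1}, take 1 (3->1 ok)
  t18 'y' -> {0,2}, take 0 (1->0 ok)
  t19 'x' -> {3}, take 3 (0->3 ok)
  t20 'y' -> {0,2}, take 0 (3->0 ok)
  t21 'x' -> {3}, take 3 (0->3 ok)
  t22 'z' -> {1}, take 1 (3->1 ok)
  t23 'y' -> {0,2}, take 2 (1->2 ok)
  t24 'y' -> {0,2}, take 2 (2->2 ok)
  t25 'x' -> {3}, take 3 (2->3 ok)
  t26 'z' -> {1}, take 1 (3->1 ok)
  t27 'y' -> {0,2}, take 0 (1->0 ok)

0,3,1,2,1,2,3,0,2,1,0,0,2,2,2,2,3,1,0,3,0,3,1,2,2,3,1,0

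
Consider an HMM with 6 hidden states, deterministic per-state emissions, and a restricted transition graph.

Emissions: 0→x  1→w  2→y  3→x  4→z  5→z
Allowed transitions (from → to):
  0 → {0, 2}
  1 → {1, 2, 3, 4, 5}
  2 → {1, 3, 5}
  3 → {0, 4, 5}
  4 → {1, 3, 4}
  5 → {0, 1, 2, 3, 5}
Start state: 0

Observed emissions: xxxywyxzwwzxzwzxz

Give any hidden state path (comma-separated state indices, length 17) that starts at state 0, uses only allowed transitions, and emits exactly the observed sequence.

  pos 0: x in {0,3}, choose 0; start
  pos 1: x in {0,3}, choose 0; 0->0 ok
  pos 2: x in {0,3}, choose 0; 0->0 ok
  pos 3: y in {2}, choose 2; 0->2 ok
  pos 4: w in {1}, choose 1; 2->1 ok
  pos 5: y in {2}, choose 2; 1->2 ok
  pos 6: x in {0,3}, choose 3; 2->3 ok
  pos 7: z in {4,5}, choose 4; 3->4 ok
  pos 8: w in {1}, choose 1; 4->1 ok
  pos 9: w in {1}, choose 1; 1->1 ok
  pos 10: z in {4,5}, choose 4; 1->4 ok
  pos 11: x in {0,3}, choose 3; 4->3 ok
  pos 12: z in {4,5}, choose 5; 3->5 ok
  pos 13: w in {1}, choose 1; 5->1 ok
  pos 14: z in {4,5}, choose 5; 1->5 ok
  pos 15: x in {0,3}, choose 3; 5->3 ok
  pos 16: z in {4,5}, choose 5; 3->5 ok

0,0,0,2,1,2,3,4,1,1,4,3,5,1,5,3,5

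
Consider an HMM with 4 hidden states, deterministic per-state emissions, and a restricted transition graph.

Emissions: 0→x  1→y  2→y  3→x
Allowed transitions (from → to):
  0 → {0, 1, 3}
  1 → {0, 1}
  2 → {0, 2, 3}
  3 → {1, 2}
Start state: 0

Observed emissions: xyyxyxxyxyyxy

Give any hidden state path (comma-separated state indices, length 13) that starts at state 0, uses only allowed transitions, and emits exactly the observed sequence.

0,1,1,0,1,0,3,2,3,2,2,3,2

  [0] x  {0,3}  => 0  start
  [1] y  {1,2}  => 1  0->1 ok
  [2] y  {1,2}  => 1  1->1 ok
  [3] x  {0,3}  => 0  1->0 ok
  [4] y  {1,2}  => 1  0->1 ok
  [5] x  {0,3}  => 0  1->0 ok
  [6] x  {0,3}  => 3  0->3 ok
  [7] y  {1,2}  => 2  3->2 ok
  [8] x  {0,3}  => 3  2->3 ok
  [9] y  {1,2}  => 2  3->2 ok
  [10] y  {1,2}  => 2  2->2 ok
  [11] x  {0,3}  => 3  2->3 ok
  [12] y  {1,2}  => 2  3->2 ok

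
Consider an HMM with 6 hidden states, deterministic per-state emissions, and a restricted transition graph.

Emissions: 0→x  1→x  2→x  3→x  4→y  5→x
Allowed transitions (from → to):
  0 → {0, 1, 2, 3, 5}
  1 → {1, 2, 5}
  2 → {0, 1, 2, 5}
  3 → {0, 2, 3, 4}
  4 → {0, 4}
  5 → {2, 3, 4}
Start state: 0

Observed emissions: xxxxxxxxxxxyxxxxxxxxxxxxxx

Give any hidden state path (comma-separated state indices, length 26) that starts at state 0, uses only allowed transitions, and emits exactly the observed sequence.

0,3,3,2,5,3,0,2,2,2,5,4,0,0,1,1,1,5,2,2,5,2,5,2,5,3

  t0 'x' -> {0,1,2,3,5}, take 0 (start)
  t1 'x' -> {0,1,2,3,5}, take 3 (0->3 ok)
  t2 'x' -> {0,1,2,3,5}, take 3 (3->3 ok)
  t3 'x' -> {0,1,2,3,5}, take 2 (3->2 ok)
  t4 'x' -> {0,1,2,3,5}, take 5 (2->5 ok)
  t5 'x' -> {0,1,2,3,5}, take 3 (5->3 ok)
  t6 'x' -> {0,1,2,3,5}, take 0 (3->0 ok)
  t7 'x' -> {0,1,2,3,5}, take 2 (0->2 ok)
  t8 'x' -> {0,1,2,3,5}, take 2 (2->2 ok)
  t9 'x' -> {0,1,2,3,5}, take 2 (2->2 ok)
  t10 'x' -> {0,1,2,3,5}, take 5 (2->5 ok)
  t11 'y' -> {4}, take 4 (5->4 ok)
  t12 'x' -> {0,1,2,3,5}, take 0 (4->0 ok)
  t13 'x' -> {0,1,2,3,5}, take 0 (0->0 ok)
  t14 'x' -> {0,1,2,3,5}, take 1 (0->1 ok)
  t15 'x' -> {0,1,2,3,5}, take 1 (1->1 ok)
  t16 'x' -> {0,1,2,3,5}, take 1 (1->1 ok)
  t17 'x' -> {0,1,2,3,5}, take 5 (1->5 ok)
  t18 'x' -> {0,1,2,3,5}, take 2 (5->2 ok)
  t19 'x' -> {0,1,2,3,5}, take 2 (2->2 ok)
  t20 'x' -> {0,1,2,3,5}, take 5 (2->5 ok)
  t21 'x' -> {0,1,2,3,5}, take 2 (5->2 ok)
  t22 'x' -> {0,1,2,3,5}, take 5 (2->5 ok)
  t23 'x' -> {0,1,2,3,5}, take 2 (5->2 ok)
  t24 'x' -> {0,1,2,3,5}, take 5 (2->5 ok)
  t25 'x' -> {0,1,2,3,5}, take 3 (5->3 ok)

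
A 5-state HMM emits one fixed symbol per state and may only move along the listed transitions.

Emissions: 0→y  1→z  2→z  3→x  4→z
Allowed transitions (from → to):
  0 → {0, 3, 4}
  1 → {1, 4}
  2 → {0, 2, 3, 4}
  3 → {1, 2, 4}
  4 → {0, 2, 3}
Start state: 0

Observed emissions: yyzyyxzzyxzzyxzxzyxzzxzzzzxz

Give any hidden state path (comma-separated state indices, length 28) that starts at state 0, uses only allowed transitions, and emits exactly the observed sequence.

  t0 'y' -> {0}, take 0 (start)
  t1 'y' -> {0}, take 0 (0->0 ok)
  t2 'z' -> {1,2,4}, take 4 (0->4 ok)
  t3 'y' -> {0}, take 0 (4->0 ok)
  t4 'y' -> {0}, take 0 (0->0 ok)
  t5 'x' -> {3}, take 3 (0->3 ok)
  t6 'z' -> {1,2,4}, take 4 (3->4 ok)
  t7 'z' -> {1,2,4}, take 2 (4->2 ok)
  t8 'y' -> {0}, take 0 (2->0 ok)
  t9 'x' -> {3}, take 3 (0->3 ok)
  t10 'z' -> {1,2,4}, take 2 (3->2 ok)
  t11 'z' -> {1,2,4}, take 2 (2->2 ok)
  t12 'y' -> {0}, take 0 (2->0 ok)
  t13 'x' -> {3}, take 3 (0->3 ok)
  t14 'z' -> {1,2,4}, take 2 (3->2 ok)
  t15 'x' -> {3}, take 3 (2->3 ok)
  t16 'z' -> {1,2,4}, take 4 (3->4 ok)
  t17 'y' -> {0}, take 0 (4->0 ok)
  t18 'x' -> {3}, take 3 (0->3 ok)
  t19 'z' -> {1,2,4}, take 2 (3->2 ok)
  t20 'z' -> {1,2,4}, take 2 (2->2 ok)
  t21 'x' -> {3}, take 3 (2->3 ok)
  t22 'z' -> {1,2,4}, take 1 (3->1 ok)
  t23 'z' -> {1,2,4}, take 1 (1->1 ok)
  t24 'z' -> {1,2,4}, take 1 (1->1 ok)
  t25 'z' -> {1,2,4}, take 4 (1->4 ok)
  t26 'x' -> {3}, take 3 (4->3 ok)
  t27 'z' -> {1,2,4}, take 4 (3->4 ok)

0,0,4,0,0,3,4,2,0,3,2,2,0,3,2,3,4,0,3,2,2,3,1,1,1,4,3,4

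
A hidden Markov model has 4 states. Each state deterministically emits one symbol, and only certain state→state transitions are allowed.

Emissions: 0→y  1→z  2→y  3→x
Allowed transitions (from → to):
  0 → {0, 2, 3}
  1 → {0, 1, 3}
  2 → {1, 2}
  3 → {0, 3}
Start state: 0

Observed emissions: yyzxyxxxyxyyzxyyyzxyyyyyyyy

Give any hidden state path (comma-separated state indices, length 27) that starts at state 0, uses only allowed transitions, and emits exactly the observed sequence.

  t0 'y' -> {0,2}, take 0 (start)
  t1 'y' -> {0,2}, take 2 (0->2 ok)
  t2 'z' -> {1}, take 1 (2->1 ok)
  t3 'x' -> {3}, take 3 (1->3 ok)
  t4 'y' -> {0,2}, take 0 (3->0 ok)
  t5 'x' -> {3}, take 3 (0->3 ok)
  t6 'x' -> {3}, take 3 (3->3 ok)
  t7 'x' -> {3}, take 3 (3->3 ok)
  t8 'y' -> {0,2}, take 0 (3->0 ok)
  t9 'x' -> {3}, take 3 (0->3 ok)
  t10 'y' -> {0,2}, take 0 (3->0 ok)
  t11 'y' -> {0,2}, take 2 (0->2 ok)
  t12 'z' -> {1}, take 1 (2->1 ok)
  t13 'x' -> {3}, take 3 (1->3 ok)
  t14 'y' -> {0,2}, take 0 (3->0 ok)
  t15 'y' -> {0,2}, take 2 (0->2 ok)
  t16 'y' -> {0,2}, take 2 (2->2 ok)
  t17 'z' -> {1}, take 1 (2->1 ok)
  t18 'x' -> {3}, take 3 (1->3 ok)
  t19 'y' -> {0,2}, take 0 (3->0 ok)
  t20 'y' -> {0,2}, take 0 (0->0 ok)
  t21 'y' -> {0,2}, take 0 (0->0 ok)
  t22 'y' -> {0,2}, take 0 (0->0 ok)
  t23 'y' -> {0,2}, take 0 (0->0 ok)
  t24 'y' -> {0,2}, take 0 (0->0 ok)
  t25 'y' -> {0,2}, take 0 (0->0 ok)
  t26 'y' -> {0,2}, take 0 (0->0 ok)

0,2,1,3,0,3,3,3,0,3,0,2,1,3,0,2,2,1,3,0,0,0,0,0,0,0,0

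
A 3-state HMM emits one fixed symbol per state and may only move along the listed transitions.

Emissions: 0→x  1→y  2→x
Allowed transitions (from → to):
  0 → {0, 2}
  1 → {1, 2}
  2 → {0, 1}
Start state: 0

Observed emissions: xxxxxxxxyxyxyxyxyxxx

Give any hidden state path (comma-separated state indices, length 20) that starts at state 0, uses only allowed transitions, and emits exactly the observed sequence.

0,2,0,0,2,0,0,2,1,2,1,2,1,2,1,2,1,2,0,0

  t0 'x' -> {0,2}, take 0 (start)
  t1 'x' -> {0,2}, take 2 (0->2 ok)
  t2 'x' -> {0,2}, take 0 (2->0 ok)
  t3 'x' -> {0,2}, take 0 (0->0 ok)
  t4 'x' -> {0,2}, take 2 (0->2 ok)
  t5 'x' -> {0,2}, take 0 (2->0 ok)
  t6 'x' -> {0,2}, take 0 (0->0 ok)
  t7 'x' -> {0,2}, take 2 (0->2 ok)
  t8 'y' -> {1}, take 1 (2->1 ok)
  t9 'x' -> {0,2}, take 2 (1->2 ok)
  t10 'y' -> {1}, take 1 (2->1 ok)
  t11 'x' -> {0,2}, take 2 (1->2 ok)
  t12 'y' -> {1}, take 1 (2->1 ok)
  t13 'x' -> {0,2}, take 2 (1->2 ok)
  t14 'y' -> {1}, take 1 (2->1 ok)
  t15 'x' -> {0,2}, take 2 (1->2 ok)
  t16 'y' -> {1}, take 1 (2->1 ok)
  t17 'x' -> {0,2}, take 2 (1->2 ok)
  t18 'x' -> {0,2}, take 0 (2->0 ok)
  t19 'x' -> {0,2}, take 0 (0->0 ok)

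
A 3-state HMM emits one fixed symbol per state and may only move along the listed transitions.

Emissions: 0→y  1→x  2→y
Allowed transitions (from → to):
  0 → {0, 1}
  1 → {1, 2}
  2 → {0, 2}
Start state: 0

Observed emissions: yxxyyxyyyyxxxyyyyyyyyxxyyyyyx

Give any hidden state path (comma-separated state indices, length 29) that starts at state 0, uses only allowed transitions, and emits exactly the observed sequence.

  t0 'y' -> {0,2}, take 0 (start)
  t1 'x' -> {1}, take 1 (0->1 ok)
  t2 'x' -> {1}, take 1 (1->1 ok)
  t3 'y' -> {0,2}, take 2 (1->2 ok)
  t4 'y' -> {0,2}, take 0 (2->0 ok)
  t5 'x' -> {1}, take 1 (0->1 ok)
  t6 'y' -> {0,2}, take 2 (1->2 ok)
  t7 'y' -> {0,2}, take 2 (2->2 ok)
  t8 'y' -> {0,2}, take 0 (2->0 ok)
  t9 'y' -> {0,2}, take 0 (0->0 ok)
  t10 'x' -> {1}, take 1 (0->1 ok)
  t11 'x' -> {1}, take 1 (1->1 ok)
  t12 'x' -> {1}, take 1 (1->1 ok)
  t13 'y' -> {0,2}, take 2 (1->2 ok)
  t14 'y' -> {0,2}, take 2 (2->2 ok)
  t15 'y' -> {0,2}, take 2 (2->2 ok)
  t16 'y' -> {0,2}, take 2 (2->2 ok)
  t17 'y' -> {0,2}, take 2 (2->2 ok)
  t18 'y' -> {0,2}, take 0 (2->0 ok)
  t19 'y' -> {0,2}, take 0 (0->0 ok)
  t20 'y' -> {0,2}, take 0 (0->0 ok)
  t21 'x' -> {1}, take 1 (0->1 ok)
  t22 'x' -> {1}, take 1 (1->1 ok)
  t23 'y' -> {0,2}, take 2 (1->2 ok)
  t24 'y' -> {0,2}, take 2 (2->2 ok)
  t25 'y' -> {0,2}, take 0 (2->0 ok)
  t26 'y' -> {0,2}, take 0 (0->0 ok)
  t27 'y' -> {0,2}, take 0 (0->0 ok)
  t28 'x' -> {1}, take 1 (0->1 ok)

0,1,1,2,0,1,2,2,0,0,1,1,1,2,2,2,2,2,0,0,0,1,1,2,2,0,0,0,1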